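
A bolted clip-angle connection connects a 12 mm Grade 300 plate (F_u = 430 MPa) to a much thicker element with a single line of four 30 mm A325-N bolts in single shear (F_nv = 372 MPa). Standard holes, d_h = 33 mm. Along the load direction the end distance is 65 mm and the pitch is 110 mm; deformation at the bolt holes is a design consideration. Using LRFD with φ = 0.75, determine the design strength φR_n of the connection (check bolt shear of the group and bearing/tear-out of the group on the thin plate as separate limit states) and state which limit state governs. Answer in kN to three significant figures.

Bolt shear: A_b = π·30²/4 = 706.9 mm²; R_n = 372 × 706.9 × 4 × 1 / 1000 = 1052 kN → 0.75 × 1052 = 789 kN.
Bearing (1.2 l_c t F_u ≤ 2.4 d t F_u): upper limit = 2.4·30·12·430 / 1000 = 371.5 kN.
  Edge l_c = 65 − 33/2 = 48.5 → r_n = 300.3 kN; interior l_c = 110 − 33 = 77 → r_n = 371.5 kN.
  R_n,bearing = 1·300.3 + 3·371.5 = 1415 kN → 0.75 × 1415 = 1060 kN.
Bolt shear governs: 789 kN.

789 kN (bolt shear governs)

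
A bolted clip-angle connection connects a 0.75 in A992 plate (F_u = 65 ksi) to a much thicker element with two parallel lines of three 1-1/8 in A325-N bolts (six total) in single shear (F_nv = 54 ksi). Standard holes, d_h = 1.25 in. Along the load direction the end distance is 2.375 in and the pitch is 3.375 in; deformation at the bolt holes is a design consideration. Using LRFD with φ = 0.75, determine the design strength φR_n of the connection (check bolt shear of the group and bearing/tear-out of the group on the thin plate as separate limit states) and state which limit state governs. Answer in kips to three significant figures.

Bolt shear: A_b = π·1.125²/4 = 0.994 in²; R_n = 54 × 0.994 × 6 × 1 = 322.1 kips → 0.75 × 322.1 = 242 kips.
Bearing (1.2 l_c t F_u ≤ 2.4 d t F_u): upper limit = 2.4·1.125·0.75·65 = 131.6 kips.
  Edge l_c = 2.375 − 1.25/2 = 1.75 → r_n = 102.4 kips; interior l_c = 3.375 − 1.25 = 2.125 → r_n = 124.3 kips.
  R_n,bearing = 2·102.4 + 4·124.3 = 702 kips → 0.75 × 702 = 526 kips.
Bolt shear governs: 242 kips.

242 kips (bolt shear governs)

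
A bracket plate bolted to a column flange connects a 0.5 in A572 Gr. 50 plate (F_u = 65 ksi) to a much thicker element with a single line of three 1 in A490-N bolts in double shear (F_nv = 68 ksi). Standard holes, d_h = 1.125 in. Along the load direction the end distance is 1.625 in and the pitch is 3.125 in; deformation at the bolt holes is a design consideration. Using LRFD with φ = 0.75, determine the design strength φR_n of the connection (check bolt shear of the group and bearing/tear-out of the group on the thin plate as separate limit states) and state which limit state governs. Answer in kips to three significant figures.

148 kips (bearing governs)

Bolt shear: A_b = π·1²/4 = 0.7854 in²; R_n = 68 × 0.7854 × 3 × 2 = 320.4 kips → 0.75 × 320.4 = 240 kips.
Bearing (1.2 l_c t F_u ≤ 2.4 d t F_u): upper limit = 2.4·1·0.5·65 = 78 kips.
  Edge l_c = 1.625 − 1.125/2 = 1.062 → r_n = 41.44 kips; interior l_c = 3.125 − 1.125 = 2 → r_n = 78 kips.
  R_n,bearing = 1·41.44 + 2·78 = 197.4 kips → 0.75 × 197.4 = 148 kips.
Bearing governs: 148 kips.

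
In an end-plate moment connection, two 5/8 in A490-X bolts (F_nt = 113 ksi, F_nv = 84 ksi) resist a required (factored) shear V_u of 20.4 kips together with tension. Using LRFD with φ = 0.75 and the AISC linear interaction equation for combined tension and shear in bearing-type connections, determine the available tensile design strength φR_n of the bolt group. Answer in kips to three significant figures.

A_b = π·0.625²/4 = 0.3068 in²; f_rv = 20.4 / (2 × 0.3068) = 33.25 ksi.
F'_nt = 1.3 F_nt − (F_nt / φF_nv) f_rv = 1.3·113 − (113/(0.75·84))·33.25 = 87.27 ksi, capped at F_nt → F'_nt = 87.27 ksi.
R_n = F'_nt · A_b · n = 87.27 × 0.3068 × 2 = 53.55 kips.
Design strength φR_n = 0.75 × 53.55 = 40.2 kips.

40.2 kips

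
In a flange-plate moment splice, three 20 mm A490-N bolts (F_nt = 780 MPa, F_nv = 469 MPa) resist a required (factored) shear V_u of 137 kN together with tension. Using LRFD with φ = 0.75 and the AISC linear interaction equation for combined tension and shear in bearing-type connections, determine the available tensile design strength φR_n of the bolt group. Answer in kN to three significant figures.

489 kN

A_b = π·20²/4 = 314.2 mm²; f_rv = 137 × 1000 / (3 × 314.2) = 145.4 MPa.
F'_nt = 1.3 F_nt − (F_nt / φF_nv) f_rv = 1.3·780 − (780/(0.75·469))·145.4 = 691.7 MPa, capped at F_nt → F'_nt = 691.7 MPa.
R_n = F'_nt · A_b · n = 691.7 × 314.2 × 3 / 1000 = 651.9 kN.
Design strength φR_n = 0.75 × 651.9 = 489 kN.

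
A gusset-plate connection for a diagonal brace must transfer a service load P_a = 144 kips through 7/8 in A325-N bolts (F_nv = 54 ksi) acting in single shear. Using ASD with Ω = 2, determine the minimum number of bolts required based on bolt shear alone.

9 bolts

A_b = π·0.875²/4 = 0.6013 in².
Per-bolt allowable strength R_n/Ω = 54 × 0.6013 × 1 / 2 = 16.24 kips.
n ≥ 144 / 16.24 = 8.869 → use 9 bolts.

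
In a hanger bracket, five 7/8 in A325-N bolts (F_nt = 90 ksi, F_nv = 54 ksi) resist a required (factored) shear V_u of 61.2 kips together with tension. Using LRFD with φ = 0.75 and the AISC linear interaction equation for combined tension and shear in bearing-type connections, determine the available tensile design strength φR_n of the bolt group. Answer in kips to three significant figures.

A_b = π·0.875²/4 = 0.6013 in²; f_rv = 61.2 / (5 × 0.6013) = 20.36 ksi.
F'_nt = 1.3 F_nt − (F_nt / φF_nv) f_rv = 1.3·90 − (90/(0.75·54))·20.36 = 71.77 ksi, capped at F_nt → F'_nt = 71.77 ksi.
R_n = F'_nt · A_b · n = 71.77 × 0.6013 × 5 = 215.8 kips.
Design strength φR_n = 0.75 × 215.8 = 162 kips.

162 kips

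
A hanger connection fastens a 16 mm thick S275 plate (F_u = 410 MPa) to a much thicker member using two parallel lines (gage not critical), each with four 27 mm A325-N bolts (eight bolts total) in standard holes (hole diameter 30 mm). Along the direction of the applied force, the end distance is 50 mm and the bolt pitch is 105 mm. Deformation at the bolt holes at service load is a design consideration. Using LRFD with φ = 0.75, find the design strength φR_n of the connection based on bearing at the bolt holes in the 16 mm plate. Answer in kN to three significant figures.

Per bolt r_n = 1.2 l_c t F_u ≤ 2.4 d t F_u; upper limit = 2.4 × 27 × 16 × 410 / 1000 = 425.1 kN.
Edge bolt: l_c = 50 − 30/2 = 35 mm → 1.2 × 35 × 16 × 410 / 1000 = 275.5 → r_n = 275.5 kN.
Interior bolts: l_c = 105 − 30 = 75 mm → 1.2 × 75 × 16 × 410 / 1000 = 590.4 → r_n = 425.1 kN.
R_n = 2 × 275.5 + 6 × 425.1 = 3102 kN.
Design strength φR_n = 0.75 × 3102 = 2330 kN.

2330 kN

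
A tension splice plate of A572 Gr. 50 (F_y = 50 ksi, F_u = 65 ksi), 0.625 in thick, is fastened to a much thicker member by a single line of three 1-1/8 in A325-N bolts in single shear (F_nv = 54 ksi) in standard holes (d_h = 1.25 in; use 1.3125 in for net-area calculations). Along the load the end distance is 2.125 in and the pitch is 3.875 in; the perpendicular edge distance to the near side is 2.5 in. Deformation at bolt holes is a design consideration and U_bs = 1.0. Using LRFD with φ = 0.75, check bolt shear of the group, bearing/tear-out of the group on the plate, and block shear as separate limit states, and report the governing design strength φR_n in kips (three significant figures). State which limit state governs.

Bolt shear: A_b = π·1.125²/4 = 0.994 in²; R_n = 54 × 0.994 × 3 × 1 = 161 kips → 0.75 × 161 = 121 kips.
Bearing: edge l_c = 1.5, r_n = 73.12 kips; interior l_c = 2.625, r_n = 109.7 kips; R_n = 73.12 + 2·109.7 = 292.5 kips → 219 kips.
Block shear: A_gv = 6.172, A_nv = 4.121, A_nt = 1.152 in²; R_n = min(0.6F_uA_nv, 0.6F_yA_gv) + U_bs·F_u·A_nt = 235.6 kips → 177 kips.
Bolt shear governs: 121 kips.

121 kips (bolt shear governs)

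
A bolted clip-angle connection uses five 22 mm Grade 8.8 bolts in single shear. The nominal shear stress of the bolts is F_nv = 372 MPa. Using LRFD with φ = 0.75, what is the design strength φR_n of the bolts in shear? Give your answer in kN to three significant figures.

530 kN

A_b = π × 22² / 4 = 380.1 mm².
R_n = F_nv · A_b · n · n_s = 372 × 380.1 × 5 × 1 / 1000 = 707 kN.
Design strength φR_n = 0.75 × 707 = 530 kN.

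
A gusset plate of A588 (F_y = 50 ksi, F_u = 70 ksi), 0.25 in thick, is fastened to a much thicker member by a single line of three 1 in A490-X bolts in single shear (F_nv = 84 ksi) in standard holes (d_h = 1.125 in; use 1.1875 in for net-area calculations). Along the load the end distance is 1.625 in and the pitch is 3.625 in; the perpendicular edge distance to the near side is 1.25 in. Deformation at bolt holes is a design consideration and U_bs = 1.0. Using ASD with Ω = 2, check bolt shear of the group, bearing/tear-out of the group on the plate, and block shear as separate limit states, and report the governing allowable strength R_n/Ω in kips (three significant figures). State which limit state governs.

36.8 kips (block shear governs)

Bolt shear: A_b = π·1²/4 = 0.7854 in²; R_n = 84 × 0.7854 × 3 × 1 = 197.9 kips → 197.9 / 2 = 99 kips.
Bearing: edge l_c = 1.062, r_n = 22.31 kips; interior l_c = 2.5, r_n = 42 kips; R_n = 22.31 + 2·42 = 106.3 kips → 53.2 kips.
Block shear: A_gv = 2.219, A_nv = 1.477, A_nt = 0.1641 in²; R_n = min(0.6F_uA_nv, 0.6F_yA_gv) + U_bs·F_u·A_nt = 73.5 kips → 36.8 kips.
Block shear governs: 36.8 kips.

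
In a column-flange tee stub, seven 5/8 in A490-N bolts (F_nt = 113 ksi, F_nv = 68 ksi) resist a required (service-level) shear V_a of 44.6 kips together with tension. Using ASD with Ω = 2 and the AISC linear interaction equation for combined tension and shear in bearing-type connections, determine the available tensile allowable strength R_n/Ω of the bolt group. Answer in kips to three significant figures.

83.6 kips

A_b = π·0.625²/4 = 0.3068 in²; f_rv = 44.6 / (7 × 0.3068) = 20.77 ksi.
F'_nt = 1.3 F_nt − (Ω F_nt / F_nv) f_rv = 1.3·113 − (2·113/68)·20.77 = 77.88 ksi, capped at F_nt → F'_nt = 77.88 ksi.
R_n = F'_nt · A_b · n = 77.88 × 0.3068 × 7 = 167.2 kips.
Allowable strength R_n/Ω = 167.2 / 2 = 83.6 kips.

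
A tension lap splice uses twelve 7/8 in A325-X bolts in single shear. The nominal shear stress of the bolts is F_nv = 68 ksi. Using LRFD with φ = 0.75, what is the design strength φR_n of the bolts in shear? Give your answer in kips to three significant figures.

368 kips

A_b = π × 0.875² / 4 = 0.6013 in².
R_n = F_nv · A_b · n · n_s = 68 × 0.6013 × 12 × 1 = 490.7 kips.
Design strength φR_n = 0.75 × 490.7 = 368 kips.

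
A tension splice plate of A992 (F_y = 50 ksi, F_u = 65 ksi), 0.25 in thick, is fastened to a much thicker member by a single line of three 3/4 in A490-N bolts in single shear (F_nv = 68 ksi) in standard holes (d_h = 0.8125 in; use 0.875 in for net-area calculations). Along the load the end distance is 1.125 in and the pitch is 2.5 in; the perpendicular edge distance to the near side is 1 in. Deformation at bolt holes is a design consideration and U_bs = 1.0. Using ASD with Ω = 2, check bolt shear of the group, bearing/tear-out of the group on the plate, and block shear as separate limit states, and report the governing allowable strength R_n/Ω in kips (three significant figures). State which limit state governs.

Bolt shear: A_b = π·0.75²/4 = 0.4418 in²; R_n = 68 × 0.4418 × 3 × 1 = 90.12 kips → 90.12 / 2 = 45.1 kips.
Bearing: edge l_c = 0.7188, r_n = 14.02 kips; interior l_c = 1.688, r_n = 29.25 kips; R_n = 14.02 + 2·29.25 = 72.52 kips → 36.3 kips.
Block shear: A_gv = 1.531, A_nv = 0.9844, A_nt = 0.1406 in²; R_n = min(0.6F_uA_nv, 0.6F_yA_gv) + U_bs·F_u·A_nt = 47.53 kips → 23.8 kips.
Block shear governs: 23.8 kips.

23.8 kips (block shear governs)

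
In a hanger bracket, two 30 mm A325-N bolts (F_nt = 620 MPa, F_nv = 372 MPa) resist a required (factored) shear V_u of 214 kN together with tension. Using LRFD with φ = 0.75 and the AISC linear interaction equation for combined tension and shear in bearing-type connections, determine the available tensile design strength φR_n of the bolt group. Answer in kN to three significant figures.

498 kN

A_b = π·30²/4 = 706.9 mm²; f_rv = 214 × 1000 / (2 × 706.9) = 151.4 MPa.
F'_nt = 1.3 F_nt − (F_nt / φF_nv) f_rv = 1.3·620 − (620/(0.75·372))·151.4 = 469.6 MPa, capped at F_nt → F'_nt = 469.6 MPa.
R_n = F'_nt · A_b · n = 469.6 × 706.9 × 2 / 1000 = 663.9 kN.
Design strength φR_n = 0.75 × 663.9 = 498 kN.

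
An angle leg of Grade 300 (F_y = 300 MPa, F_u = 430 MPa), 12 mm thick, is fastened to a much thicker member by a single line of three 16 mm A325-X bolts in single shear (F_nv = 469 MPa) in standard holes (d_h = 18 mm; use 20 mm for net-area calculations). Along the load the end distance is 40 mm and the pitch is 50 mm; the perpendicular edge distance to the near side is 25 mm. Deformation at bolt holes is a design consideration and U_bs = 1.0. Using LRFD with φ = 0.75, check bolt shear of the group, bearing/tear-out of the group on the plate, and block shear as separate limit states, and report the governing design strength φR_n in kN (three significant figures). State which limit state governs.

212 kN (bolt shear governs)

Bolt shear: A_b = π·16²/4 = 201.1 mm²; R_n = 469 × 201.1 × 3 × 1 / 1000 = 282.9 kN → 0.75 × 282.9 = 212 kN.
Bearing: edge l_c = 31, r_n = 192 kN; interior l_c = 32, r_n = 198.1 kN; R_n = 192 + 2·198.1 = 588.2 kN → 441 kN.
Block shear: A_gv = 1680, A_nv = 1080, A_nt = 180 mm²; R_n = min(0.6F_uA_nv, 0.6F_yA_gv) + U_bs·F_u·A_nt = 356 kN → 267 kN.
Bolt shear governs: 212 kN.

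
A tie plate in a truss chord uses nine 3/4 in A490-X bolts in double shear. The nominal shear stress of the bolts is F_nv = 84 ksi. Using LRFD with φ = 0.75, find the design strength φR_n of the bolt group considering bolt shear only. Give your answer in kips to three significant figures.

501 kips

A_b = π × 0.75² / 4 = 0.4418 in².
R_n = F_nv · A_b · n · n_s = 84 × 0.4418 × 9 × 2 = 668 kips.
Design strength φR_n = 0.75 × 668 = 501 kips.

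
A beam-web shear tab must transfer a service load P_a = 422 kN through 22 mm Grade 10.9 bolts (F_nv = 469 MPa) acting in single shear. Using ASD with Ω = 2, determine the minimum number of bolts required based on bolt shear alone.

A_b = π·22²/4 = 380.1 mm².
Per-bolt allowable strength R_n/Ω = 469 × 380.1 × 1 / 1000 / 2 = 89.14 kN.
n ≥ 422 / 89.14 = 4.734 → use 5 bolts.

5 bolts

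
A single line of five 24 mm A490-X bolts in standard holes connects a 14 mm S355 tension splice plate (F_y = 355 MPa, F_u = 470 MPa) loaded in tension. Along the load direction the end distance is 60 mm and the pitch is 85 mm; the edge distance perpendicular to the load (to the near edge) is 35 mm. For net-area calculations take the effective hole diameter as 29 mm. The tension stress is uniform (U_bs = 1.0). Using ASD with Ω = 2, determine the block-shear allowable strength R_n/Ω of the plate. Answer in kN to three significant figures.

Shear plane L_v = 60 + 4·85 = 400 mm; A_gv = 400 × 14 = 5600 mm².
A_nv = (400 − 4.5·29) × 14 = 3773 mm².
A_nt = (35 − 0.5·29) × 14 = 287 mm².
0.6 F_u A_nv = 1064 kN; 0.6 F_y A_gv = 1193 kN → shear rupture governs the shear term.
R_n = 1064 + 1.0 × 470 × 287 / 1000 = 1199 kN.
Allowable strength R_n/Ω = 1199 / 2 = 599 kN.

599 kN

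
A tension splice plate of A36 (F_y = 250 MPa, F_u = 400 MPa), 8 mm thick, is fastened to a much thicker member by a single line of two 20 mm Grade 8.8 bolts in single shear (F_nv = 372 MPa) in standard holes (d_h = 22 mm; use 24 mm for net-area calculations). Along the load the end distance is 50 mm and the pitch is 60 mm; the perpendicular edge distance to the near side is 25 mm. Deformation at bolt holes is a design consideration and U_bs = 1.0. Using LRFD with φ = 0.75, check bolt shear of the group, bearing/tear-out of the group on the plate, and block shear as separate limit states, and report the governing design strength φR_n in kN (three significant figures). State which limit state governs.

130 kN (block shear governs)

Bolt shear: A_b = π·20²/4 = 314.2 mm²; R_n = 372 × 314.2 × 2 × 1 / 1000 = 233.7 kN → 0.75 × 233.7 = 175 kN.
Bearing: edge l_c = 39, r_n = 149.8 kN; interior l_c = 38, r_n = 145.9 kN; R_n = 149.8 + 1·145.9 = 295.7 kN → 222 kN.
Block shear: A_gv = 880, A_nv = 592, A_nt = 104 mm²; R_n = min(0.6F_uA_nv, 0.6F_yA_gv) + U_bs·F_u·A_nt = 173.6 kN → 130 kN.
Block shear governs: 130 kN.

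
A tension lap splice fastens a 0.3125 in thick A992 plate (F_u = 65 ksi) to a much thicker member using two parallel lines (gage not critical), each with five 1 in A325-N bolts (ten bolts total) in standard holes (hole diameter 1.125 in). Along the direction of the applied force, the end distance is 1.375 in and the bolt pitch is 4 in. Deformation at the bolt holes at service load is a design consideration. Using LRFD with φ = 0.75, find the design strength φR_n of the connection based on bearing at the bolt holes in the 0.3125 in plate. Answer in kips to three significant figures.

Per bolt r_n = 1.2 l_c t F_u ≤ 2.4 d t F_u; upper limit = 2.4 × 1 × 0.3125 × 65 = 48.75 kips.
Edge bolt: l_c = 1.375 − 1.125/2 = 0.8125 in → 1.2 × 0.8125 × 0.3125 × 65 = 19.8 → r_n = 19.8 kips.
Interior bolts: l_c = 4 − 1.125 = 2.875 in → 1.2 × 2.875 × 0.3125 × 65 = 70.08 → r_n = 48.75 kips.
R_n = 2 × 19.8 + 8 × 48.75 = 429.6 kips.
Design strength φR_n = 0.75 × 429.6 = 322 kips.

322 kips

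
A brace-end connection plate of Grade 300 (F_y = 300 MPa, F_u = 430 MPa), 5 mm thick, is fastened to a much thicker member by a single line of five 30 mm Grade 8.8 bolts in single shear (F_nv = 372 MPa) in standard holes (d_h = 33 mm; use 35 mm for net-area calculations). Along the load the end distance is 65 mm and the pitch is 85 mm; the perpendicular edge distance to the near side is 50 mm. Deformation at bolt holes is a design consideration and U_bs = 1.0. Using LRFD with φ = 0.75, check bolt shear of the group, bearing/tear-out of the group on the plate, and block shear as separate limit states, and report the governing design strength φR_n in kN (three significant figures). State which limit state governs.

Bolt shear: A_b = π·30²/4 = 706.9 mm²; R_n = 372 × 706.9 × 5 × 1 / 1000 = 1315 kN → 0.75 × 1315 = 986 kN.
Bearing: edge l_c = 48.5, r_n = 125.1 kN; interior l_c = 52, r_n = 134.2 kN; R_n = 125.1 + 4·134.2 = 661.8 kN → 496 kN.
Block shear: A_gv = 2025, A_nv = 1238, A_nt = 162.5 mm²; R_n = min(0.6F_uA_nv, 0.6F_yA_gv) + U_bs·F_u·A_nt = 389.2 kN → 292 kN.
Block shear governs: 292 kN.

292 kN (block shear governs)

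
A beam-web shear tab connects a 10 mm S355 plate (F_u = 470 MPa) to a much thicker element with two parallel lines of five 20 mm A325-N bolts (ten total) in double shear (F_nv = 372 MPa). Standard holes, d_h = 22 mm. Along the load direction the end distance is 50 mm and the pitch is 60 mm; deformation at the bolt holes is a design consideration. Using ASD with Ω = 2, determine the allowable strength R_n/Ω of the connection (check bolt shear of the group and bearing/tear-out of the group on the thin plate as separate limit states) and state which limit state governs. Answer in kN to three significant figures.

Bolt shear: A_b = π·20²/4 = 314.2 mm²; R_n = 372 × 314.2 × 10 × 2 / 1000 = 2337 kN → 2337 / 2 = 1170 kN.
Bearing (1.2 l_c t F_u ≤ 2.4 d t F_u): upper limit = 2.4·20·10·470 / 1000 = 225.6 kN.
  Edge l_c = 50 − 22/2 = 39 → r_n = 220 kN; interior l_c = 60 − 22 = 38 → r_n = 214.3 kN.
  R_n,bearing = 2·220 + 8·214.3 = 2154 kN → 2154 / 2 = 1080 kN.
Bearing governs: 1080 kN.

1080 kN (bearing governs)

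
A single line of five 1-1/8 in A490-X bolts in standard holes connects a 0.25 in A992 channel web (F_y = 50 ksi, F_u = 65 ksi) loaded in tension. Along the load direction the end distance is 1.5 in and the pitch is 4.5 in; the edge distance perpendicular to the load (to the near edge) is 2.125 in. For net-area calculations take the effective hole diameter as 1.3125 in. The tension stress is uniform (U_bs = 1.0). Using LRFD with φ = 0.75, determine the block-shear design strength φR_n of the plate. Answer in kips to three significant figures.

Shear plane L_v = 1.5 + 4·4.5 = 19.5 in; A_gv = 19.5 × 0.25 = 4.875 in².
A_nv = (19.5 − 4.5·1.3125) × 0.25 = 3.398 in².
A_nt = (2.125 − 0.5·1.3125) × 0.25 = 0.3672 in².
0.6 F_u A_nv = 132.5 kips; 0.6 F_y A_gv = 146.2 kips → shear rupture governs the shear term.
R_n = 132.5 + 1.0 × 65 × 0.3672 = 156.4 kips.
Design strength φR_n = 0.75 × 156.4 = 117 kips.

117 kips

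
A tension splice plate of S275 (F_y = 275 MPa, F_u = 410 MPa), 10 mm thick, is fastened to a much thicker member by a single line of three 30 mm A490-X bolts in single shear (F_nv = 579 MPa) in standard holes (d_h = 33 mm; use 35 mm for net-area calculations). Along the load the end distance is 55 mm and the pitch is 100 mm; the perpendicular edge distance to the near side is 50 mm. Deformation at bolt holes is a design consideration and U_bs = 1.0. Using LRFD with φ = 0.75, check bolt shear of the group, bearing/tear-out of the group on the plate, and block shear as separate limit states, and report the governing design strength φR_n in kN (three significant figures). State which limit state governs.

Bolt shear: A_b = π·30²/4 = 706.9 mm²; R_n = 579 × 706.9 × 3 × 1 / 1000 = 1228 kN → 0.75 × 1228 = 921 kN.
Bearing: edge l_c = 38.5, r_n = 189.4 kN; interior l_c = 67, r_n = 295.2 kN; R_n = 189.4 + 2·295.2 = 779.8 kN → 585 kN.
Block shear: A_gv = 2550, A_nv = 1675, A_nt = 325 mm²; R_n = min(0.6F_uA_nv, 0.6F_yA_gv) + U_bs·F_u·A_nt = 545.3 kN → 409 kN.
Block shear governs: 409 kN.

409 kN (block shear governs)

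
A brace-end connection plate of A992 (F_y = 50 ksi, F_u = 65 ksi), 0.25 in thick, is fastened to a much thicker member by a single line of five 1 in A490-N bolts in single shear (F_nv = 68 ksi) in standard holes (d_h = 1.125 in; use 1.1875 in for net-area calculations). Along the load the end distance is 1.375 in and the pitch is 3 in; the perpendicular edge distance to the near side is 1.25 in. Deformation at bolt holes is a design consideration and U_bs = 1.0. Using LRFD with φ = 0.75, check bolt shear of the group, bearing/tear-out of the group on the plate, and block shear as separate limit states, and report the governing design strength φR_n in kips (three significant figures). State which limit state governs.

Bolt shear: A_b = π·1²/4 = 0.7854 in²; R_n = 68 × 0.7854 × 5 × 1 = 267 kips → 0.75 × 267 = 200 kips.
Bearing: edge l_c = 0.8125, r_n = 15.84 kips; interior l_c = 1.875, r_n = 36.56 kips; R_n = 15.84 + 4·36.56 = 162.1 kips → 122 kips.
Block shear: A_gv = 3.344, A_nv = 2.008, A_nt = 0.1641 in²; R_n = min(0.6F_uA_nv, 0.6F_yA_gv) + U_bs·F_u·A_nt = 88.97 kips → 66.7 kips.
Block shear governs: 66.7 kips.

66.7 kips (block shear governs)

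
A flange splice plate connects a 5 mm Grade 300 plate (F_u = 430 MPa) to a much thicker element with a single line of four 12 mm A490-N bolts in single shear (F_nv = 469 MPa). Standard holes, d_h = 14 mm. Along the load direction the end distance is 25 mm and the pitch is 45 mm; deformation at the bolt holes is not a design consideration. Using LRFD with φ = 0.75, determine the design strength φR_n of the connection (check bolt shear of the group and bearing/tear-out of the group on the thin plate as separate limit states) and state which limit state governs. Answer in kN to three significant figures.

159 kN (bolt shear governs)

Bolt shear: A_b = π·12²/4 = 113.1 mm²; R_n = 469 × 113.1 × 4 × 1 / 1000 = 212.2 kN → 0.75 × 212.2 = 159 kN.
Bearing (1.5 l_c t F_u ≤ 3.0 d t F_u): upper limit = 3.0·12·5·430 / 1000 = 77.4 kN.
  Edge l_c = 25 − 14/2 = 18 → r_n = 58.05 kN; interior l_c = 45 − 14 = 31 → r_n = 77.4 kN.
  R_n,bearing = 1·58.05 + 3·77.4 = 290.2 kN → 0.75 × 290.2 = 218 kN.
Bolt shear governs: 159 kN.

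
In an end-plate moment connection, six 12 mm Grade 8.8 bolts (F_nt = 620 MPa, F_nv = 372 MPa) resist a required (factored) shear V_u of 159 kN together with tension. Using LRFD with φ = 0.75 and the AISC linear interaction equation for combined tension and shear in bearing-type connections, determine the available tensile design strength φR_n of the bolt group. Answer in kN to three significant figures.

A_b = π·12²/4 = 113.1 mm²; f_rv = 159 × 1000 / (6 × 113.1) = 234.3 MPa.
F'_nt = 1.3 F_nt − (F_nt / φF_nv) f_rv = 1.3·620 − (620/(0.75·372))·234.3 = 285.3 MPa, capped at F_nt → F'_nt = 285.3 MPa.
R_n = F'_nt · A_b · n = 285.3 × 113.1 × 6 / 1000 = 193.6 kN.
Design strength φR_n = 0.75 × 193.6 = 145 kN.

145 kN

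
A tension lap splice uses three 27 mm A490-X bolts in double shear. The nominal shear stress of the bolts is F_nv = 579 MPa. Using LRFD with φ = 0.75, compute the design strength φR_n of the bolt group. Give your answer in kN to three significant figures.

1490 kN

A_b = π × 27² / 4 = 572.6 mm².
R_n = F_nv · A_b · n · n_s = 579 × 572.6 × 3 × 2 / 1000 = 1989 kN.
Design strength φR_n = 0.75 × 1989 = 1490 kN.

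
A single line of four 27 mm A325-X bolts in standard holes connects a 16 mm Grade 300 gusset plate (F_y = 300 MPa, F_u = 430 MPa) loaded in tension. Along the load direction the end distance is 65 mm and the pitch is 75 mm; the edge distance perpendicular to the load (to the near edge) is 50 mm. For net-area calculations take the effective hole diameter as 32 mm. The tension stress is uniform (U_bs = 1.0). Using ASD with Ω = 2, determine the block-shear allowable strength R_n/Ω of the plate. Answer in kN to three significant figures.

484 kN

Shear plane L_v = 65 + 3·75 = 290 mm; A_gv = 290 × 16 = 4640 mm².
A_nv = (290 − 3.5·32) × 16 = 2848 mm².
A_nt = (50 − 0.5·32) × 16 = 544 mm².
0.6 F_u A_nv = 734.8 kN; 0.6 F_y A_gv = 835.2 kN → shear rupture governs the shear term.
R_n = 734.8 + 1.0 × 430 × 544 / 1000 = 968.7 kN.
Allowable strength R_n/Ω = 968.7 / 2 = 484 kN.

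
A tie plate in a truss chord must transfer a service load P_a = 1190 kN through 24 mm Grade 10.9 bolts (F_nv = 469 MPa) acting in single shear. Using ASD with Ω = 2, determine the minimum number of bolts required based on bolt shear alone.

12 bolts

A_b = π·24²/4 = 452.4 mm².
Per-bolt allowable strength R_n/Ω = 469 × 452.4 × 1 / 1000 / 2 = 106.1 kN.
n ≥ 1190 / 106.1 = 11.22 → use 12 bolts.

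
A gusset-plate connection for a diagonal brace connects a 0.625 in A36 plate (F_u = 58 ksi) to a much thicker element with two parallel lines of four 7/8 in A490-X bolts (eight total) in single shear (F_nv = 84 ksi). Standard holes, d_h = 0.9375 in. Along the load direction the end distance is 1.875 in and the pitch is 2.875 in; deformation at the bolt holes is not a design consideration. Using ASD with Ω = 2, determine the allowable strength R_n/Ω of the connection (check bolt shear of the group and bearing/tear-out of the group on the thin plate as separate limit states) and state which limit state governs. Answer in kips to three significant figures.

Bolt shear: A_b = π·0.875²/4 = 0.6013 in²; R_n = 84 × 0.6013 × 8 × 1 = 404.1 kips → 404.1 / 2 = 202 kips.
Bearing (1.5 l_c t F_u ≤ 3.0 d t F_u): upper limit = 3.0·0.875·0.625·58 = 95.16 kips.
  Edge l_c = 1.875 − 0.9375/2 = 1.406 → r_n = 76.46 kips; interior l_c = 2.875 − 0.9375 = 1.938 → r_n = 95.16 kips.
  R_n,bearing = 2·76.46 + 6·95.16 = 723.9 kips → 723.9 / 2 = 362 kips.
Bolt shear governs: 202 kips.

202 kips (bolt shear governs)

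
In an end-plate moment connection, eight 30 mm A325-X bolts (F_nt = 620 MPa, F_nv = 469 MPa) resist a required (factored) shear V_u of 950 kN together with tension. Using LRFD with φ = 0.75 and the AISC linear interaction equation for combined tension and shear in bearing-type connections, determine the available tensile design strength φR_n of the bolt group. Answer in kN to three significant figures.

2160 kN

A_b = π·30²/4 = 706.9 mm²; f_rv = 950 × 1000 / (8 × 706.9) = 168 MPa.
F'_nt = 1.3 F_nt − (F_nt / φF_nv) f_rv = 1.3·620 − (620/(0.75·469))·168 = 509.9 MPa, capped at F_nt → F'_nt = 509.9 MPa.
R_n = F'_nt · A_b · n = 509.9 × 706.9 × 8 / 1000 = 2883 kN.
Design strength φR_n = 0.75 × 2883 = 2160 kN.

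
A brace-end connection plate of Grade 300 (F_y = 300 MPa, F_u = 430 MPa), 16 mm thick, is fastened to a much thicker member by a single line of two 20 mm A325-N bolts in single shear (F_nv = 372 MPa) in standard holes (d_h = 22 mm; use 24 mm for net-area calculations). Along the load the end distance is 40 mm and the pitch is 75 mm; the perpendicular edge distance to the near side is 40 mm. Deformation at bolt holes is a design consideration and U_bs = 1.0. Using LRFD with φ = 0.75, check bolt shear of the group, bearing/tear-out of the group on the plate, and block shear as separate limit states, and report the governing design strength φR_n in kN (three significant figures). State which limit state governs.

Bolt shear: A_b = π·20²/4 = 314.2 mm²; R_n = 372 × 314.2 × 2 × 1 / 1000 = 233.7 kN → 0.75 × 233.7 = 175 kN.
Bearing: edge l_c = 29, r_n = 239.4 kN; interior l_c = 53, r_n = 330.2 kN; R_n = 239.4 + 1·330.2 = 569.7 kN → 427 kN.
Block shear: A_gv = 1840, A_nv = 1264, A_nt = 448 mm²; R_n = min(0.6F_uA_nv, 0.6F_yA_gv) + U_bs·F_u·A_nt = 518.8 kN → 389 kN.
Bolt shear governs: 175 kN.

175 kN (bolt shear governs)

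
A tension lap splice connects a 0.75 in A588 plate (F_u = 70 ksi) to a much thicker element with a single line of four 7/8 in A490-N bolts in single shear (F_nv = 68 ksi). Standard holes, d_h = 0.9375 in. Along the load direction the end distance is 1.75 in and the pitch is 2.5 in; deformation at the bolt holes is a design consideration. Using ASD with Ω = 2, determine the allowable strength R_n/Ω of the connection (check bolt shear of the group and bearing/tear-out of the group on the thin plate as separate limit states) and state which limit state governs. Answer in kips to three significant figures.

81.8 kips (bolt shear governs)

Bolt shear: A_b = π·0.875²/4 = 0.6013 in²; R_n = 68 × 0.6013 × 4 × 1 = 163.6 kips → 163.6 / 2 = 81.8 kips.
Bearing (1.2 l_c t F_u ≤ 2.4 d t F_u): upper limit = 2.4·0.875·0.75·70 = 110.3 kips.
  Edge l_c = 1.75 − 0.9375/2 = 1.281 → r_n = 80.72 kips; interior l_c = 2.5 − 0.9375 = 1.562 → r_n = 98.44 kips.
  R_n,bearing = 1·80.72 + 3·98.44 = 376 kips → 376 / 2 = 188 kips.
Bolt shear governs: 81.8 kips.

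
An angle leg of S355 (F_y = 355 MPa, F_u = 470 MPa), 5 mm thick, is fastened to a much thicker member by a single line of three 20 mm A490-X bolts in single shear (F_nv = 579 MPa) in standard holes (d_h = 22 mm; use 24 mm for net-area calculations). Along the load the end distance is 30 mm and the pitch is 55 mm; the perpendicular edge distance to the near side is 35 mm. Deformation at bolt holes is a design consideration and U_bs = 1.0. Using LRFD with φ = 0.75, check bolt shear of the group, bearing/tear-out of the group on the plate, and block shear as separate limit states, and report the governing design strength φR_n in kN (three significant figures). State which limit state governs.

125 kN (block shear governs)

Bolt shear: A_b = π·20²/4 = 314.2 mm²; R_n = 579 × 314.2 × 3 × 1 / 1000 = 545.7 kN → 0.75 × 545.7 = 409 kN.
Bearing: edge l_c = 19, r_n = 53.58 kN; interior l_c = 33, r_n = 93.06 kN; R_n = 53.58 + 2·93.06 = 239.7 kN → 180 kN.
Block shear: A_gv = 700, A_nv = 400, A_nt = 115 mm²; R_n = min(0.6F_uA_nv, 0.6F_yA_gv) + U_bs·F_u·A_nt = 166.8 kN → 125 kN.
Block shear governs: 125 kN.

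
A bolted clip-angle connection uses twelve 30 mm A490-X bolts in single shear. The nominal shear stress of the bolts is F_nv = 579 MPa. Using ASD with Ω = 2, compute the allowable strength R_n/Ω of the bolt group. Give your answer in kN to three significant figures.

A_b = π × 30² / 4 = 706.9 mm².
R_n = F_nv · A_b · n · n_s = 579 × 706.9 × 12 × 1 / 1000 = 4911 kN.
Allowable strength R_n/Ω = 4911 / 2 = 2460 kN.

2460 kN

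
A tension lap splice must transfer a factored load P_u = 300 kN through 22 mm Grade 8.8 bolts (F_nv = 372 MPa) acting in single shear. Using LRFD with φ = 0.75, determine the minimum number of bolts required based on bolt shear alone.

A_b = π·22²/4 = 380.1 mm².
Per-bolt design strength φR_n = 0.75 × 372 × 380.1 × 1 / 1000 = 106.1 kN.
n ≥ 300 / 106.1 = 2.829 → use 3 bolts.

3 bolts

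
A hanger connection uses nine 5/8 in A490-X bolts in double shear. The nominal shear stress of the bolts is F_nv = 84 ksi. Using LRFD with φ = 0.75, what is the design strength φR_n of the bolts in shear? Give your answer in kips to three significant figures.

A_b = π × 0.625² / 4 = 0.3068 in².
R_n = F_nv · A_b · n · n_s = 84 × 0.3068 × 9 × 2 = 463.9 kips.
Design strength φR_n = 0.75 × 463.9 = 348 kips.

348 kips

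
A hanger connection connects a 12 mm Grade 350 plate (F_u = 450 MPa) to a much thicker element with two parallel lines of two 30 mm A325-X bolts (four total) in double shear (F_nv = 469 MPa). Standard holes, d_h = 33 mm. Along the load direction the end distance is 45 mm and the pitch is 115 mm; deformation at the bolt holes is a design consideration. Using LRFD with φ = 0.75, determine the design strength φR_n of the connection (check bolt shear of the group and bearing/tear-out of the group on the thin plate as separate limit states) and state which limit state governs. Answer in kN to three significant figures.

860 kN (bearing governs)

Bolt shear: A_b = π·30²/4 = 706.9 mm²; R_n = 469 × 706.9 × 4 × 2 / 1000 = 2652 kN → 0.75 × 2652 = 1990 kN.
Bearing (1.2 l_c t F_u ≤ 2.4 d t F_u): upper limit = 2.4·30·12·450 / 1000 = 388.8 kN.
  Edge l_c = 45 − 33/2 = 28.5 → r_n = 184.7 kN; interior l_c = 115 − 33 = 82 → r_n = 388.8 kN.
  R_n,bearing = 2·184.7 + 2·388.8 = 1147 kN → 0.75 × 1147 = 860 kN.
Bearing governs: 860 kN.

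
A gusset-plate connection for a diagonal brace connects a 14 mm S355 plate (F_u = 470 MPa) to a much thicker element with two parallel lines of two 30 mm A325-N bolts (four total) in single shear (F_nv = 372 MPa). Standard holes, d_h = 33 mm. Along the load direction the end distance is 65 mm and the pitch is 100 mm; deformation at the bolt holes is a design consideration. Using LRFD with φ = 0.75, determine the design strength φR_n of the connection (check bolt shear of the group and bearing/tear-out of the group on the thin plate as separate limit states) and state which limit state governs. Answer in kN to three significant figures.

789 kN (bolt shear governs)

Bolt shear: A_b = π·30²/4 = 706.9 mm²; R_n = 372 × 706.9 × 4 × 1 / 1000 = 1052 kN → 0.75 × 1052 = 789 kN.
Bearing (1.2 l_c t F_u ≤ 2.4 d t F_u): upper limit = 2.4·30·14·470 / 1000 = 473.8 kN.
  Edge l_c = 65 − 33/2 = 48.5 → r_n = 383 kN; interior l_c = 100 − 33 = 67 → r_n = 473.8 kN.
  R_n,bearing = 2·383 + 2·473.8 = 1713 kN → 0.75 × 1713 = 1290 kN.
Bolt shear governs: 789 kN.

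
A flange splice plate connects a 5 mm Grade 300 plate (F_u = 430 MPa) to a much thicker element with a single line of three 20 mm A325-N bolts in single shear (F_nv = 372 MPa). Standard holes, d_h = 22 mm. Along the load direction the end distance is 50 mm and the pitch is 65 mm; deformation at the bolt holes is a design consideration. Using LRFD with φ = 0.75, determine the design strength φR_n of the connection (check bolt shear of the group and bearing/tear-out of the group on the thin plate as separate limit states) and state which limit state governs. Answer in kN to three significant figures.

230 kN (bearing governs)

Bolt shear: A_b = π·20²/4 = 314.2 mm²; R_n = 372 × 314.2 × 3 × 1 / 1000 = 350.6 kN → 0.75 × 350.6 = 263 kN.
Bearing (1.2 l_c t F_u ≤ 2.4 d t F_u): upper limit = 2.4·20·5·430 / 1000 = 103.2 kN.
  Edge l_c = 50 − 22/2 = 39 → r_n = 100.6 kN; interior l_c = 65 − 22 = 43 → r_n = 103.2 kN.
  R_n,bearing = 1·100.6 + 2·103.2 = 307 kN → 0.75 × 307 = 230 kN.
Bearing governs: 230 kN.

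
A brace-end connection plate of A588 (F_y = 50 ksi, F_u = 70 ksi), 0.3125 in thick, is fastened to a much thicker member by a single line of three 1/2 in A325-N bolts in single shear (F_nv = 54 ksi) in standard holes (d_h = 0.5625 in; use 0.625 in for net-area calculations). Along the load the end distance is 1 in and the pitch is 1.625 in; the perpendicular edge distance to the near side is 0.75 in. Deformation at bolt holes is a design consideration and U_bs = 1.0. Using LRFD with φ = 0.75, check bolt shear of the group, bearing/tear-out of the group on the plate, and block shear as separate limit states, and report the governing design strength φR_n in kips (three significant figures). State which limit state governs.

23.9 kips (bolt shear governs)

Bolt shear: A_b = π·0.5²/4 = 0.1963 in²; R_n = 54 × 0.1963 × 3 × 1 = 31.81 kips → 0.75 × 31.81 = 23.9 kips.
Bearing: edge l_c = 0.7188, r_n = 18.87 kips; interior l_c = 1.062, r_n = 26.25 kips; R_n = 18.87 + 2·26.25 = 71.37 kips → 53.5 kips.
Block shear: A_gv = 1.328, A_nv = 0.8398, A_nt = 0.1367 in²; R_n = min(0.6F_uA_nv, 0.6F_yA_gv) + U_bs·F_u·A_nt = 44.84 kips → 33.6 kips.
Bolt shear governs: 23.9 kips.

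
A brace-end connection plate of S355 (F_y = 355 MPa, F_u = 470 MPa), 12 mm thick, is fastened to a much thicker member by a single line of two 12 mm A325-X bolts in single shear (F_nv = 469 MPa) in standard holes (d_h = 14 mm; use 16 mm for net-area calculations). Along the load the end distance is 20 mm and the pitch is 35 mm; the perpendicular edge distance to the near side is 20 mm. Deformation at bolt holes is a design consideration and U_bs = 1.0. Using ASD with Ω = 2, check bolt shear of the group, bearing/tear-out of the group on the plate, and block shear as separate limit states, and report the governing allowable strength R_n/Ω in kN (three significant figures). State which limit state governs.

53 kN (bolt shear governs)

Bolt shear: A_b = π·12²/4 = 113.1 mm²; R_n = 469 × 113.1 × 2 × 1 / 1000 = 106.1 kN → 106.1 / 2 = 53 kN.
Bearing: edge l_c = 13, r_n = 87.98 kN; interior l_c = 21, r_n = 142.1 kN; R_n = 87.98 + 1·142.1 = 230.1 kN → 115 kN.
Block shear: A_gv = 660, A_nv = 372, A_nt = 144 mm²; R_n = min(0.6F_uA_nv, 0.6F_yA_gv) + U_bs·F_u·A_nt = 172.6 kN → 86.3 kN.
Bolt shear governs: 53 kN.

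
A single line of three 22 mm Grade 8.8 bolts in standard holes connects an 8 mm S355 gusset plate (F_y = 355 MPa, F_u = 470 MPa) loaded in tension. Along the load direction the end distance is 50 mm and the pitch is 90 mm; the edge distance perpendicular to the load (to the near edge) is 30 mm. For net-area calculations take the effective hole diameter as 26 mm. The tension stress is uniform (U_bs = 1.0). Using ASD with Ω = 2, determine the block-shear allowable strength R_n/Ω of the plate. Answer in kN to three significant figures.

Shear plane L_v = 50 + 2·90 = 230 mm; A_gv = 230 × 8 = 1840 mm².
A_nv = (230 − 2.5·26) × 8 = 1320 mm².
A_nt = (30 − 0.5·26) × 8 = 136 mm².
0.6 F_u A_nv = 372.2 kN; 0.6 F_y A_gv = 391.9 kN → shear rupture governs the shear term.
R_n = 372.2 + 1.0 × 470 × 136 / 1000 = 436.2 kN.
Allowable strength R_n/Ω = 436.2 / 2 = 218 kN.

218 kN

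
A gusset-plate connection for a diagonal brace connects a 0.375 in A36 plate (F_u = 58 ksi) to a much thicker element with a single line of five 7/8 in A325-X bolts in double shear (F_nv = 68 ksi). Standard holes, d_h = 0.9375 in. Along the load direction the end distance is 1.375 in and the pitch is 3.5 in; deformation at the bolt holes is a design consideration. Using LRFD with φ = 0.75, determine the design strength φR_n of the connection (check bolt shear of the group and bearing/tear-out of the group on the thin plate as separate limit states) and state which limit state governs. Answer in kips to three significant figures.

Bolt shear: A_b = π·0.875²/4 = 0.6013 in²; R_n = 68 × 0.6013 × 5 × 2 = 408.9 kips → 0.75 × 408.9 = 307 kips.
Bearing (1.2 l_c t F_u ≤ 2.4 d t F_u): upper limit = 2.4·0.875·0.375·58 = 45.68 kips.
  Edge l_c = 1.375 − 0.9375/2 = 0.9062 → r_n = 23.65 kips; interior l_c = 3.5 − 0.9375 = 2.562 → r_n = 45.68 kips.
  R_n,bearing = 1·23.65 + 4·45.68 = 206.4 kips → 0.75 × 206.4 = 155 kips.
Bearing governs: 155 kips.

155 kips (bearing governs)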